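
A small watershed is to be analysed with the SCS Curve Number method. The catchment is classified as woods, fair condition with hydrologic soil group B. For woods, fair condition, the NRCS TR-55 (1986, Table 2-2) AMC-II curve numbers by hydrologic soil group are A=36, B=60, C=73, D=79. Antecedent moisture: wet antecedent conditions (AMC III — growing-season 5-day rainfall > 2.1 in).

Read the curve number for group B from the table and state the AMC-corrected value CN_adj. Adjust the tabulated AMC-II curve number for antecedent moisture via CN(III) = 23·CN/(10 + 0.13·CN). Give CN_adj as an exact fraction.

CN_adj = 6900/89 ≈ 77.528

NRCS table: woods, fair condition, soil group B → CN(II) = 60
Adjust CN=60 to AMC III: 23·60/(10 + 0.13·60) → 1380 ÷ (89/5) = 6900/89 ≈ 77.528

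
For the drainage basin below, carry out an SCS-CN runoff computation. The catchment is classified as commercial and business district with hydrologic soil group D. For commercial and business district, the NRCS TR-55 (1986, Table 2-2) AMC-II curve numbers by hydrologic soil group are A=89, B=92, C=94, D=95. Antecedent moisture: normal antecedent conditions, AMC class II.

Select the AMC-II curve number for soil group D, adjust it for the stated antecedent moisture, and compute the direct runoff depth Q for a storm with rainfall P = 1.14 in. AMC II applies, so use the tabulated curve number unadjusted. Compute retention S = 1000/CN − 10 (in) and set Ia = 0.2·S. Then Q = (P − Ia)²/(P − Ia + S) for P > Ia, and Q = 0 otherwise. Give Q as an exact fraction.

NRCS table: commercial and business district, soil group D → CN(II) = 95
Average conditions: CN = 95 (no AMC adjustment).
Max retention: S = 1000/95 − 10 = 10/19 in (≈ 0.526 in)
Initial abstraction Ia = S/5 = (10/19)/5 = 2/19 ≈ 0.105 in
P − Ia = 1.140 − 0.105 = 983/950 ≈ 1.035 in (> 0, runoff occurs)
Q: (983/950)² ÷ (1483/950) = 966289/1408850 in (≈ 0.686 in)

Q = 966289/1408850 in ≈ 0.686 in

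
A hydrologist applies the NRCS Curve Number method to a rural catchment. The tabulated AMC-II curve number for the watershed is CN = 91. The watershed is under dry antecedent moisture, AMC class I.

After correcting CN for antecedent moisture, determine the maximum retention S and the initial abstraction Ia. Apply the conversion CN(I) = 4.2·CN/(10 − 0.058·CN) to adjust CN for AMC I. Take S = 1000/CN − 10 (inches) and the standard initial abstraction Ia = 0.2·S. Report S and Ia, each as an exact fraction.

Dry (AMC I): CN(I) = 4.2·91/(10 − 0.058·91) = (1911/5)/(2361/500) = 63700/787 ≈ 80.940
S = 1000/(63700/787) − 10 = 1500/637 in ≈ 2.355 in
Ia = 0.2S: 0.2·2.355 = 0.471 in (exactly 300/637)

S = 1500/637 in ≈ 2.355 in; Ia = 300/637 in ≈ 0.471 in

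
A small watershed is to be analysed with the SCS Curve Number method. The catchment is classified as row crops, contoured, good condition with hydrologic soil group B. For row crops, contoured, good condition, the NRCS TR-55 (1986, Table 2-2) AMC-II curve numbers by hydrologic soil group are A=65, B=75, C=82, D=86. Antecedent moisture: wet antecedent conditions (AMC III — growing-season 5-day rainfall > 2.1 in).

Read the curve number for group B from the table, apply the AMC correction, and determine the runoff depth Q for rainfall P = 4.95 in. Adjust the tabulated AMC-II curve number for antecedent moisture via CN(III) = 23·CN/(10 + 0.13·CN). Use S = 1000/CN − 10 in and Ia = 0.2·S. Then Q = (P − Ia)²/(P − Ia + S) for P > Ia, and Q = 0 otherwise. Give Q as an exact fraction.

NRCS table: row crops, contoured, good condition, soil group B → CN(II) = 75
Wet (AMC III): CN(III) = 23·75/(10 + 0.13·75) = 1725/(79/4) = 6900/79 ≈ 87.342
Retention S: 1000/CN − 10 with CN=87.342 → S = 100/69 ≈ 1.449 in
Initial abstraction Ia = S/5 = (100/69)/5 = 20/69 ≈ 0.290 in
P − Ia = 4.950 − 0.290 = 6431/1380 ≈ 4.660 in (> 0, runoff occurs)
Q: (6431/1380)² ÷ (8431/1380) = 41357761/11634780 in (≈ 3.555 in)

Q = 41357761/11634780 in ≈ 3.555 in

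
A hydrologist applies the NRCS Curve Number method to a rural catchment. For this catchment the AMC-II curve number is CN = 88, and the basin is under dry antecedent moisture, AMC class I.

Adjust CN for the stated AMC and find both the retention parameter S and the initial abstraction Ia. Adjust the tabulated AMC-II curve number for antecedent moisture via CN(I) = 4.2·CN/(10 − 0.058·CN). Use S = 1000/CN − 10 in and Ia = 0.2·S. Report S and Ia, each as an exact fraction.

CN(I) from CN(II)=88: (4.2·88)/(10 − 0.058·88) = 3850/51 ≈ 75.490
S = 1000/(3850/51) − 10 = 250/77 in ≈ 3.247 in
Ia = 0.2·(250/77) = 50/77 in ≈ 0.649 in

S = 250/77 in ≈ 3.247 in; Ia = 50/77 in ≈ 0.649 in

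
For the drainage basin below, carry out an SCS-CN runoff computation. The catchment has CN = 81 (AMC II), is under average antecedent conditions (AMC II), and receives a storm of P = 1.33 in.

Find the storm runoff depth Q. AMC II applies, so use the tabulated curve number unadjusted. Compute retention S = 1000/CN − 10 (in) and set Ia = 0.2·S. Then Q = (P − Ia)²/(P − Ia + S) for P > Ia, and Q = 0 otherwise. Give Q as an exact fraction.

CN(II) = 81; AMC II needs no correction.
S = 1000/81 − 10 = 190/81 in ≈ 2.346 in
Initial abstraction Ia = S/5 = (190/81)/5 = 38/81 ≈ 0.469 in
Excess rainfall: 1.330 − 0.469 = 0.861 in; P > Ia so Q > 0
Q: (6973/8100)² ÷ (25973/8100) = 2559091/11072700 in (≈ 0.231 in)

Q = 2559091/11072700 in ≈ 0.231 in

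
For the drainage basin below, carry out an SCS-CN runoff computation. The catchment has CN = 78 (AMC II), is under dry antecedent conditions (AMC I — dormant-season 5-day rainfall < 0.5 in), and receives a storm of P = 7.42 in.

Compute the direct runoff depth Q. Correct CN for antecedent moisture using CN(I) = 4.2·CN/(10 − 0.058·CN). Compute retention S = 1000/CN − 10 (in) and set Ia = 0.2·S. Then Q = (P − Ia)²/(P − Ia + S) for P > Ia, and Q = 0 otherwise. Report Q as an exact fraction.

Q = 61925824801/21451616550 in ≈ 2.887 in

CN(I) from CN(II)=78: (4.2·78)/(10 − 0.058·78) = 81900/1369 ≈ 59.825
Max retention: S = 1000/(81900/1369) − 10 = 5500/819 in (≈ 6.716 in)
Ia = 0.2S: 0.2·6.716 = 1.343 in (exactly 1100/819)
Excess rainfall: 7.420 − 1.343 = 6.077 in; P > Ia so Q > 0
Q = (248849/40950)²/((248849/40950) + 5500/819) = (61925824801/1676902500)/(523849/40950) = 61925824801/21451616550 in ≈ 2.887 in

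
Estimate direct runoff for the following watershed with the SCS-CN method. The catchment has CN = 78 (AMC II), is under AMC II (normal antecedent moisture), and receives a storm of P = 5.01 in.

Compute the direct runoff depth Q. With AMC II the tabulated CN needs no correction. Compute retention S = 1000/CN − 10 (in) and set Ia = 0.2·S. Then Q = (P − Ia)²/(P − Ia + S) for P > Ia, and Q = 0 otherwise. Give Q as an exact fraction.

AMC II — tabulated CN = 78 applies directly.
Max retention: S = 1000/78 − 10 = 110/39 in (≈ 2.821 in)
Ia = 0.2S: 0.2·2.821 = 0.564 in (exactly 22/39)
P − Ia = 5.010 − 0.564 = 17339/3900 ≈ 4.446 in (> 0, runoff occurs)
Q: (17339/3900)² ÷ (28339/3900) = 300640921/110522100 in (≈ 2.720 in)

Q = 300640921/110522100 in ≈ 2.720 in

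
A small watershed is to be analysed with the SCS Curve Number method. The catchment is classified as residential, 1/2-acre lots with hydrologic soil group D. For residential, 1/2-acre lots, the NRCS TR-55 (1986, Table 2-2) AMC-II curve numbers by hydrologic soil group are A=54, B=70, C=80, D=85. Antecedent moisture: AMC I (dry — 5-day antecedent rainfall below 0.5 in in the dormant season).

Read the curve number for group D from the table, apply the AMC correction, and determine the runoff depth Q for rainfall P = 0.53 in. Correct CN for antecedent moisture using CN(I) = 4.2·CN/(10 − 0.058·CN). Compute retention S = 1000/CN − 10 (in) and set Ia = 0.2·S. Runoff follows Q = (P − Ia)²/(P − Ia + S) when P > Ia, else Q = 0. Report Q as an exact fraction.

Q = 0 in ≈ 0.000 in

NRCS table: residential, 1/2-acre lots, soil group D → CN(II) = 85
CN(I) from CN(II)=85: (4.2·85)/(10 − 0.058·85) = 11900/169 ≈ 70.414
Retention S: 1000/CN − 10 with CN=70.414 → S = 500/119 ≈ 4.202 in
Ia = 0.2S: 0.2·4.202 = 0.840 in (exactly 100/119)
P = 0.530 ≤ Ia = 0.840 in: entire storm abstracted, Q = 0.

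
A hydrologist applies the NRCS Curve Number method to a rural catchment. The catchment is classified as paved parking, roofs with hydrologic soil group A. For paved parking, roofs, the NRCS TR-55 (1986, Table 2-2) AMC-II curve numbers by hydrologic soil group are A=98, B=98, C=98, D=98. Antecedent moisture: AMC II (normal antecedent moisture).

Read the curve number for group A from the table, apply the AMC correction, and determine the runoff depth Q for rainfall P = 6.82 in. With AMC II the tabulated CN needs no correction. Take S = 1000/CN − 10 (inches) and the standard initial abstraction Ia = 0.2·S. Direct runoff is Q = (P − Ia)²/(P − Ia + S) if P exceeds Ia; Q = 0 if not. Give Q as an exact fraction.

NRCS table: paved parking, roofs, soil group A → CN(II) = 98
Average conditions: CN = 98 (no AMC adjustment).
Max retention: S = 1000/98 − 10 = 10/49 in (≈ 0.204 in)
Ia = 0.2S: 0.2·0.204 = 0.041 in (exactly 2/49)
P − Ia = 6.820 − 0.041 = 16609/2450 ≈ 6.779 in (> 0, runoff occurs)
Q: (16609/2450)² ÷ (17109/2450) = 275858881/41917050 in (≈ 6.581 in)

Q = 275858881/41917050 in ≈ 6.581 in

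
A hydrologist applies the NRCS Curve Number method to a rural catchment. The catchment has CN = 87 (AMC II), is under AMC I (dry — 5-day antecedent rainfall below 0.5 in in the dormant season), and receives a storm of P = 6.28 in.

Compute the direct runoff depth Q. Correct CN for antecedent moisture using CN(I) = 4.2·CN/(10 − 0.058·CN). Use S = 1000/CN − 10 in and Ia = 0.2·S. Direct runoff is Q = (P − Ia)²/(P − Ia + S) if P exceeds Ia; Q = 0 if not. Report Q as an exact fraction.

Dry (AMC I): CN(I) = 4.2·87/(10 − 0.058·87) = (1827/5)/(2477/500) = 182700/2477 ≈ 73.759
Retention S: 1000/CN − 10 with CN=73.759 → S = 6500/1827 ≈ 3.558 in
Ia = 0.2S: 0.2·3.558 = 0.712 in (exactly 1300/1827)
P − Ia = 6.280 − 0.712 = 254339/45675 ≈ 5.568 in (> 0, runoff occurs)
Q: (254339/45675)² ÷ (416839/45675) = 64688326921/19039121325 in (≈ 3.398 in)

Q = 64688326921/19039121325 in ≈ 3.398 in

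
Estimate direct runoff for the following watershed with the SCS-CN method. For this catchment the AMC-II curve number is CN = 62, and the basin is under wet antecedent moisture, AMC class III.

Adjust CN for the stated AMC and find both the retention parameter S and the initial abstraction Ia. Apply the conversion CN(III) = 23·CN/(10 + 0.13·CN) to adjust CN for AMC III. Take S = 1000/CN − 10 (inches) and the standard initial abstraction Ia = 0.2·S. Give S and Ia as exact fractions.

Adjust CN=62 to AMC III: 23·62/(10 + 0.13·62) → 1426 ÷ (903/50) = 71300/903 ≈ 78.959
S = 1000/(71300/903) − 10 = 1900/713 in ≈ 2.665 in
Initial abstraction Ia = S/5 = (1900/713)/5 = 380/713 ≈ 0.533 in

S = 1900/713 in ≈ 2.665 in; Ia = 380/713 in ≈ 0.533 in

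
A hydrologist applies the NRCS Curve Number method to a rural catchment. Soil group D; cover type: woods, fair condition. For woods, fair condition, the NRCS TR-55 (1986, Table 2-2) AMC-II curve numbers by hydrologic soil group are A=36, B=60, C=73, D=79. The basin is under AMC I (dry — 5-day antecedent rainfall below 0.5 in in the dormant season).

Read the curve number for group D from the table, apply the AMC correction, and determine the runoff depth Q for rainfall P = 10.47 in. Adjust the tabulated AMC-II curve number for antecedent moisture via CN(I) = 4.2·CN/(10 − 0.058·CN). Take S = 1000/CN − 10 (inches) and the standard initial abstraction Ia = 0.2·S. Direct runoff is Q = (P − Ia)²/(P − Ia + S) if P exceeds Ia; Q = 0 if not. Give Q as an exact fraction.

Q = 5287180369/969432700 in ≈ 5.454 in

NRCS table: woods, fair condition, soil group D → CN(II) = 79
Adjust CN=79 to AMC I: 4.2·79/(10 − 0.058·79) → (1659/5) ÷ (2709/500) = 7900/129 ≈ 61.240
S = 1000/(7900/129) − 10 = 500/79 in ≈ 6.329 in
Initial abstraction Ia = S/5 = (500/79)/5 = 100/79 ≈ 1.266 in
Since P=10.470 > Ia=1.266: effective rainfall P−Ia = 72713/7900 in
Q = (72713/7900)²/((72713/7900) + 500/79) = (5287180369/62410000)/(122713/7900) = 5287180369/969432700 in ≈ 5.454 in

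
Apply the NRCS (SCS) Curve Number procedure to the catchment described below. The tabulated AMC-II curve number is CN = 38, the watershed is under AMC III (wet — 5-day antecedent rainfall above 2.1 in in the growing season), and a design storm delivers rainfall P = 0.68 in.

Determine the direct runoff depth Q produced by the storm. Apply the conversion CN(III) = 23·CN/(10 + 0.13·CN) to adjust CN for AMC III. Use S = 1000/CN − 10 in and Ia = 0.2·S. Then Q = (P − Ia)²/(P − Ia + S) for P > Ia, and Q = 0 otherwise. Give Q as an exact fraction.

Q = 0 in ≈ 0.000 in

CN(III) from CN(II)=38: (23·38)/(10 + 0.13·38) = 43700/747 ≈ 58.501
Retention S: 1000/CN − 10 with CN=58.501 → S = 3100/437 ≈ 7.094 in
Initial abstraction Ia = S/5 = (3100/437)/5 = 620/437 ≈ 1.419 in
P = 0.680 ≤ Ia = 1.419 in: entire storm abstracted, Q = 0.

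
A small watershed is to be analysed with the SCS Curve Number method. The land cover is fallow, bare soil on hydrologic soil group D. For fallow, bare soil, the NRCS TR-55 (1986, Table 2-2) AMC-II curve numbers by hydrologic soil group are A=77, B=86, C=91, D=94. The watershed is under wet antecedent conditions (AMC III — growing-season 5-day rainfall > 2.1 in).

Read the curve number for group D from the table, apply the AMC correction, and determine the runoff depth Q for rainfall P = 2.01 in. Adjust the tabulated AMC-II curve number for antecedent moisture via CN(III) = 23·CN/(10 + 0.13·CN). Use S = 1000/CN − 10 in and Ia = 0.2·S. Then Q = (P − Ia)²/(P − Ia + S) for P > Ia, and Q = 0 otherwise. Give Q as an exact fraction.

Q = 4959962329/2898052900 in ≈ 1.711 in

NRCS table: fallow, bare soil, soil group D → CN(II) = 94
CN(III) from CN(II)=94: (23·94)/(10 + 0.13·94) = 108100/1111 ≈ 97.300
S = 1000/(108100/1111) − 10 = 300/1081 in ≈ 0.278 in
Ia = 0.2S: 0.2·0.278 = 0.056 in (exactly 60/1081)
Since P=2.010 > Ia=0.056: effective rainfall P−Ia = 211281/108100 in
Q: (211281/108100)² ÷ (241281/108100) = 4959962329/2898052900 in (≈ 1.711 in)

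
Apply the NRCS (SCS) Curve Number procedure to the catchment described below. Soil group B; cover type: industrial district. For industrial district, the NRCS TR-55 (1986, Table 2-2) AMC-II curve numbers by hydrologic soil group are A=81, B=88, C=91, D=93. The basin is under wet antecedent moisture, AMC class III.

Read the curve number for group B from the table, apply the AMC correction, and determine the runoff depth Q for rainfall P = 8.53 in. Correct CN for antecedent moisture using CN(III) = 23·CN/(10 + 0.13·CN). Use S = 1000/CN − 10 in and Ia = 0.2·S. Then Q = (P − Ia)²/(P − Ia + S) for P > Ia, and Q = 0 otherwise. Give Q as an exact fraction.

Q = 45287670481/5763567700 in ≈ 7.858 in

NRCS table: industrial district, soil group B → CN(II) = 88
Wet (AMC III): CN(III) = 23·88/(10 + 0.13·88) = 2024/(536/25) = 6325/67 ≈ 94.403
Max retention: S = 1000/(6325/67) − 10 = 150/253 in (≈ 0.593 in)
Initial abstraction Ia = S/5 = (150/253)/5 = 30/253 ≈ 0.119 in
Excess rainfall: 8.530 − 0.119 = 8.411 in; P > Ia so Q > 0
Runoff Q = (P−Ia)²/(P−Ia+S) = (8.411)²/(8.411+0.593) = 45287670481/5763567700 ≈ 7.858 in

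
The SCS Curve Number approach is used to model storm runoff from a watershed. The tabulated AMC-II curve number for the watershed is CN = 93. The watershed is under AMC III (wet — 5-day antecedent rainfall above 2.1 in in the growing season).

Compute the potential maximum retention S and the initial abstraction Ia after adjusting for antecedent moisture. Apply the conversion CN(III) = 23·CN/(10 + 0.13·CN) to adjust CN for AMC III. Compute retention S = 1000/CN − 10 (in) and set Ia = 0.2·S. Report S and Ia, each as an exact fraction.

Wet (AMC III): CN(III) = 23·93/(10 + 0.13·93) = 2139/(2209/100) = 213900/2209 ≈ 96.831
S = 1000/(213900/2209) − 10 = 700/2139 in ≈ 0.327 in
Ia = 0.2S: 0.2·0.327 = 0.065 in (exactly 140/2139)

S = 700/2139 in ≈ 0.327 in; Ia = 140/2139 in ≈ 0.065 in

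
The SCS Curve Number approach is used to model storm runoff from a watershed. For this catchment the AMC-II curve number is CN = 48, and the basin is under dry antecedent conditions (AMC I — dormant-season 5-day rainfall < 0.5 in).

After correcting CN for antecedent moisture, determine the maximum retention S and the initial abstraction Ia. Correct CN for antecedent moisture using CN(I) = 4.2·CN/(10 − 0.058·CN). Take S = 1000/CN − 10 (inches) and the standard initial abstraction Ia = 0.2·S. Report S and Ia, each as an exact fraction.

S = 1625/63 in ≈ 25.794 in; Ia = 325/63 in ≈ 5.159 in

Adjust CN=48 to AMC I: 4.2·48/(10 − 0.058·48) → (1008/5) ÷ (902/125) = 12600/451 ≈ 27.938
S = 1000/(12600/451) − 10 = 1625/63 in ≈ 25.794 in
Initial abstraction Ia = S/5 = (1625/63)/5 = 325/63 ≈ 5.159 in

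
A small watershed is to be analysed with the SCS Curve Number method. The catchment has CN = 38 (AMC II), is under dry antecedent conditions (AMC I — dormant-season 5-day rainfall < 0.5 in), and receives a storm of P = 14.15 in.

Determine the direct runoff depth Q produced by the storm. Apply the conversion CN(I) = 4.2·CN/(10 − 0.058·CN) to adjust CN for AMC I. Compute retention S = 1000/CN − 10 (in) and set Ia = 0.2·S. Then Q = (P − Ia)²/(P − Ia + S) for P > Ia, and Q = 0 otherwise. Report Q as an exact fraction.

Q = 2592540889/2880117660 in ≈ 0.900 in

Dry (AMC I): CN(I) = 4.2·38/(10 − 0.058·38) = (798/5)/(1949/250) = 39900/1949 ≈ 20.472
Retention S: 1000/CN − 10 with CN=20.472 → S = 15500/399 ≈ 38.847 in
Ia = 0.2S: 0.2·38.847 = 7.769 in (exactly 3100/399)
P − Ia = 14.150 − 7.769 = 50917/7980 ≈ 6.381 in (> 0, runoff occurs)
Q: (50917/7980)² ÷ (360917/7980) = 2592540889/2880117660 in (≈ 0.900 in)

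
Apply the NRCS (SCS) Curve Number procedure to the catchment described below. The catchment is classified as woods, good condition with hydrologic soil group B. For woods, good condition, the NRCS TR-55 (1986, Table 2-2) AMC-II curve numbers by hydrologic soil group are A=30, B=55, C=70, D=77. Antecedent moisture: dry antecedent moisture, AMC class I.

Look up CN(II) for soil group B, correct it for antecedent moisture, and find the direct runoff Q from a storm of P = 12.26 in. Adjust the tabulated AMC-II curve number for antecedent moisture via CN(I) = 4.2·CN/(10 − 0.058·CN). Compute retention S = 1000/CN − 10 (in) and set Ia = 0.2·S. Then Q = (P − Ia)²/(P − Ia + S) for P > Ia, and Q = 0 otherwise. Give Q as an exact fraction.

NRCS table: woods, good condition, soil group B → CN(II) = 55
Dry (AMC I): CN(I) = 4.2·55/(10 − 0.058·55) = 231/(681/100) = 7700/227 ≈ 33.921
Max retention: S = 1000/(7700/227) − 10 = 1500/77 in (≈ 19.481 in)
Ia = 0.2·(1500/77) = 300/77 in ≈ 3.896 in
Since P=12.260 > Ia=3.896: effective rainfall P−Ia = 32201/3850 in
Runoff Q = (P−Ia)²/(P−Ia+S) = (8.364)²/(8.364+19.481) = 1036904401/412723850 ≈ 2.512 in

Q = 1036904401/412723850 in ≈ 2.512 in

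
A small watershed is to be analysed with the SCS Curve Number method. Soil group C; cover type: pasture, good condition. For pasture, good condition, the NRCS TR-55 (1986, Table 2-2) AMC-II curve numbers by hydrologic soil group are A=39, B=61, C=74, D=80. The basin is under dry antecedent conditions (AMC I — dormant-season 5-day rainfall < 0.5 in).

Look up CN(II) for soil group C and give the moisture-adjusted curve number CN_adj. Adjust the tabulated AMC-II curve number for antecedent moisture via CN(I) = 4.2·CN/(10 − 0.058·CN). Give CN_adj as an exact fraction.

NRCS table: pasture, good condition, soil group C → CN(II) = 74
Dry (AMC I): CN(I) = 4.2·74/(10 − 0.058·74) = (1554/5)/(1427/250) = 77700/1427 ≈ 54.450

CN_adj = 77700/1427 ≈ 54.450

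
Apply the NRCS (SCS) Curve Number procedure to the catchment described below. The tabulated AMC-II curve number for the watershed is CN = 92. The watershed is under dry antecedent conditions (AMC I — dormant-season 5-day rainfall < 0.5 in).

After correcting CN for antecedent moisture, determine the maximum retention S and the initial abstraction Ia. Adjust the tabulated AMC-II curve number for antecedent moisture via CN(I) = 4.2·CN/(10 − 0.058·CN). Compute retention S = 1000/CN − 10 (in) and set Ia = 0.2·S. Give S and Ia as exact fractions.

S = 1000/483 in ≈ 2.070 in; Ia = 200/483 in ≈ 0.414 in

Adjust CN=92 to AMC I: 4.2·92/(10 − 0.058·92) → (1932/5) ÷ (583/125) = 48300/583 ≈ 82.847
Retention S: 1000/CN − 10 with CN=82.847 → S = 1000/483 ≈ 2.070 in
Initial abstraction Ia = S/5 = (1000/483)/5 = 200/483 ≈ 0.414 in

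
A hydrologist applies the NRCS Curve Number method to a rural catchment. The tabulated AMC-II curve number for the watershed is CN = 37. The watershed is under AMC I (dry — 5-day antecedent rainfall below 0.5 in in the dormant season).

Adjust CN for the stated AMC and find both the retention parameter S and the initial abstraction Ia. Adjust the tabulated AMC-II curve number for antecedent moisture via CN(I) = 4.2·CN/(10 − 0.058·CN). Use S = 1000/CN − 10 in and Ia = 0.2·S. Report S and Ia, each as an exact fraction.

Dry (AMC I): CN(I) = 4.2·37/(10 − 0.058·37) = (777/5)/(3927/500) = 3700/187 ≈ 19.786
Max retention: S = 1000/(3700/187) − 10 = 1500/37 in (≈ 40.541 in)
Ia = 0.2S: 0.2·40.541 = 8.108 in (exactly 300/37)

S = 1500/37 in ≈ 40.541 in; Ia = 300/37 in ≈ 8.108 in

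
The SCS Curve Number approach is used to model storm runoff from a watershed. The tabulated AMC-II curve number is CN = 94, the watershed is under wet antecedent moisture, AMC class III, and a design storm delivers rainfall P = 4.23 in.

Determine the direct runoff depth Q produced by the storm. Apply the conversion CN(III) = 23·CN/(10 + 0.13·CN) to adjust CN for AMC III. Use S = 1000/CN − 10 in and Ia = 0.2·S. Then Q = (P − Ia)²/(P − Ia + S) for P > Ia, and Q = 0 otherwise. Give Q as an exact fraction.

Adjust CN=94 to AMC III: 23·94/(10 + 0.13·94) → 2162 ÷ (1111/50) = 108100/1111 ≈ 97.300
Retention S: 1000/CN − 10 with CN=97.300 → S = 300/1081 ≈ 0.278 in
Ia = 0.2S: 0.2·0.278 = 0.056 in (exactly 60/1081)
Excess rainfall: 4.230 − 0.056 = 4.174 in; P > Ia so Q > 0
Runoff Q = (P−Ia)²/(P−Ia+S) = (4.174)²/(4.174+0.278) = 67879431723/17341510100 ≈ 3.914 in

Q = 67879431723/17341510100 in ≈ 3.914 in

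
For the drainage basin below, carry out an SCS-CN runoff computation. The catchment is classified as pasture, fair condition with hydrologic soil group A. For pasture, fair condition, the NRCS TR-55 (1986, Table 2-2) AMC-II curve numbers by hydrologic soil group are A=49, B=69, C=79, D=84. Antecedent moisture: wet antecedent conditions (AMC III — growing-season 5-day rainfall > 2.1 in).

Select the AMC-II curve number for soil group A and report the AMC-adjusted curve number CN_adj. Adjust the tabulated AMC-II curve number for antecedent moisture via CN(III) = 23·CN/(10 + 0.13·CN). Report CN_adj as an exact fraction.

CN_adj = 112700/1637 ≈ 68.845

NRCS table: pasture, fair condition, soil group A → CN(II) = 49
Adjust CN=49 to AMC III: 23·49/(10 + 0.13·49) → 1127 ÷ (1637/100) = 112700/1637 ≈ 68.845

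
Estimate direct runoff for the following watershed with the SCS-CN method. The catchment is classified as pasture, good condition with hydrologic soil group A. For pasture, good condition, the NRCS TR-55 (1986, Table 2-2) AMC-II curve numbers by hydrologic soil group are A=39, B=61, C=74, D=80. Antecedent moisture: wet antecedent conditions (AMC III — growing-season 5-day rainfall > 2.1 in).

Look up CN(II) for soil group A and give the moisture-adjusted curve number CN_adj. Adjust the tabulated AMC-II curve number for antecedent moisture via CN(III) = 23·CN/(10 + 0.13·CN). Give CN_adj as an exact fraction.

NRCS table: pasture, good condition, soil group A → CN(II) = 39
Adjust CN=39 to AMC III: 23·39/(10 + 0.13·39) → 897 ÷ (1507/100) = 89700/1507 ≈ 59.522

CN_adj = 89700/1507 ≈ 59.522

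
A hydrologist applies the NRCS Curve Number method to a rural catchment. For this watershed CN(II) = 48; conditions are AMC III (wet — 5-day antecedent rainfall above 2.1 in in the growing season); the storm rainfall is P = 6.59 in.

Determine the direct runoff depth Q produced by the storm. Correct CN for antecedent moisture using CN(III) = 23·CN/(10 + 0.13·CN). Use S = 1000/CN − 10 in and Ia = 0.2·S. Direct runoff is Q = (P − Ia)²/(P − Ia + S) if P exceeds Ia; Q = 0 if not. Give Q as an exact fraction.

Adjust CN=48 to AMC III: 23·48/(10 + 0.13·48) → 1104 ÷ (406/25) = 13800/203 ≈ 67.980
S = 1000/(13800/203) − 10 = 325/69 in ≈ 4.710 in
Ia = 0.2S: 0.2·4.710 = 0.942 in (exactly 65/69)
Since P=6.590 > Ia=0.942: effective rainfall P−Ia = 38971/6900 in
Q = (38971/6900)²/((38971/6900) + 325/69) = (1518738841/47610000)/(71471/6900) = 1518738841/493149900 in ≈ 3.080 in

Q = 1518738841/493149900 in ≈ 3.080 in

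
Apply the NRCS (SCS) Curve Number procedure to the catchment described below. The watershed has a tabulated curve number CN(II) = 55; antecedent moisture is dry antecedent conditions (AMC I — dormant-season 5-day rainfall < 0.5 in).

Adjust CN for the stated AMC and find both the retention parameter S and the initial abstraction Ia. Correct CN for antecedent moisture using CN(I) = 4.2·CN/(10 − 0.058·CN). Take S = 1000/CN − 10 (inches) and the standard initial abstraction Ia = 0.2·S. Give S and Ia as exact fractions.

S = 1500/77 in ≈ 19.481 in; Ia = 300/77 in ≈ 3.896 in

CN(I) from CN(II)=55: (4.2·55)/(10 − 0.058·55) = 7700/227 ≈ 33.921
S = 1000/(7700/227) − 10 = 1500/77 in ≈ 19.481 in
Ia = 0.2S: 0.2·19.481 = 3.896 in (exactly 300/77)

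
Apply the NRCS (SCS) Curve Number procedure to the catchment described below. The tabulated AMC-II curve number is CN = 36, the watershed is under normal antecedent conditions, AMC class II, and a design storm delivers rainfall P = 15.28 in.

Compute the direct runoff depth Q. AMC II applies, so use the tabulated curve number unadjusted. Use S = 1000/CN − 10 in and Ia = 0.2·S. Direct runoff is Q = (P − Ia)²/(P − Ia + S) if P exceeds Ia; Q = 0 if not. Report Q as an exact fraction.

Average conditions: CN = 36 (no AMC adjustment).
Retention S: 1000/CN − 10 with CN=36.000 → S = 160/9 ≈ 17.778 in
Ia = 0.2·(160/9) = 32/9 in ≈ 3.556 in
P − Ia = 15.280 − 3.556 = 2638/225 ≈ 11.724 in (> 0, runoff occurs)
Runoff Q = (P−Ia)²/(P−Ia+S) = (11.724)²/(11.724+17.778) = 3479522/746775 ≈ 4.659 in

Q = 3479522/746775 in ≈ 4.659 in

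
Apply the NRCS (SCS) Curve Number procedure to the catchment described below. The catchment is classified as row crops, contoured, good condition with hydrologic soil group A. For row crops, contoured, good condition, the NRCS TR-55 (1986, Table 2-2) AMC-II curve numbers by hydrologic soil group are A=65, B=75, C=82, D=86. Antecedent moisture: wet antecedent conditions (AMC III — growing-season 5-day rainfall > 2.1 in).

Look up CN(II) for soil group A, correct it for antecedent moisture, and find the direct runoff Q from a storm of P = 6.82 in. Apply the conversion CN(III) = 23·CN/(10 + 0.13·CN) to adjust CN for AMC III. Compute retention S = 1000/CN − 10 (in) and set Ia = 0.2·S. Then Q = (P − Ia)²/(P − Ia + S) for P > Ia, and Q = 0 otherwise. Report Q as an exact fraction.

Q = 9017211681/1942887050 in ≈ 4.641 in

NRCS table: row crops, contoured, good condition, soil group A → CN(II) = 65
Wet (AMC III): CN(III) = 23·65/(10 + 0.13·65) = 1495/(369/20) = 29900/369 ≈ 81.030
Retention S: 1000/CN − 10 with CN=81.030 → S = 700/299 ≈ 2.341 in
Ia = 0.2S: 0.2·2.341 = 0.468 in (exactly 140/299)
P − Ia = 6.820 − 0.468 = 94959/14950 ≈ 6.352 in (> 0, runoff occurs)
Q = (94959/14950)²/((94959/14950) + 700/299) = (9017211681/223502500)/(129959/14950) = 9017211681/1942887050 in ≈ 4.641 in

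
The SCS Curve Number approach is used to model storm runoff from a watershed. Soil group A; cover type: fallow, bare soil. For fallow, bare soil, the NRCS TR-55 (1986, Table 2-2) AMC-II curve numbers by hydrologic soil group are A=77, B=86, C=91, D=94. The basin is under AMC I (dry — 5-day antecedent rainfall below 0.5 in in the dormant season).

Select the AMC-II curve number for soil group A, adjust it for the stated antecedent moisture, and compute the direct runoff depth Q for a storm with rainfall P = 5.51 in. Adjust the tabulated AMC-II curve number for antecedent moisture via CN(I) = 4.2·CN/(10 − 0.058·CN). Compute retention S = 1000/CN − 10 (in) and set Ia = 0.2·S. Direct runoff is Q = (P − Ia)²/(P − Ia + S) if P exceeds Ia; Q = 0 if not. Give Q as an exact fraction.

Q = 436877375089/292833363900 in ≈ 1.492 in

NRCS table: fallow, bare soil, soil group A → CN(II) = 77
Dry (AMC I): CN(I) = 4.2·77/(10 − 0.058·77) = (1617/5)/(2767/500) = 161700/2767 ≈ 58.439
Max retention: S = 1000/(161700/2767) − 10 = 11500/1617 in (≈ 7.112 in)
Ia = 0.2·(11500/1617) = 2300/1617 in ≈ 1.422 in
Since P=5.510 > Ia=1.422: effective rainfall P−Ia = 660967/161700 in
Q: (660967/161700)² ÷ (1810967/161700) = 436877375089/292833363900 in (≈ 1.492 in)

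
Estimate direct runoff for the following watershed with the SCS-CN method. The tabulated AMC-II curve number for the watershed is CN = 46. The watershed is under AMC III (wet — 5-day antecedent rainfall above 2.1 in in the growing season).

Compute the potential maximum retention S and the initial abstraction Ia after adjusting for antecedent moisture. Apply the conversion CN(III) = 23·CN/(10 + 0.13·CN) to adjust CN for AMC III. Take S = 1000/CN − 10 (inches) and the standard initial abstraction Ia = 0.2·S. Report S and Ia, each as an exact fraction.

S = 2700/529 in ≈ 5.104 in; Ia = 540/529 in ≈ 1.021 in

Wet (AMC III): CN(III) = 23·46/(10 + 0.13·46) = 1058/(799/50) = 52900/799 ≈ 66.208
Max retention: S = 1000/(52900/799) − 10 = 2700/529 in (≈ 5.104 in)
Ia = 0.2S: 0.2·5.104 = 1.021 in (exactly 540/529)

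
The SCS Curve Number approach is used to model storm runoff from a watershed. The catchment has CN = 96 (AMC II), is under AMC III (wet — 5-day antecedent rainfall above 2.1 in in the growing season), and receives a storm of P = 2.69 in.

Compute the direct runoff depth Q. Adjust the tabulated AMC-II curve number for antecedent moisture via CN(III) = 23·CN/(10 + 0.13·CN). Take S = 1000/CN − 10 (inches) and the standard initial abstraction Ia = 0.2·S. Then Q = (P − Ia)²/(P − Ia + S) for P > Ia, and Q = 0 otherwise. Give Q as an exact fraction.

Q = 335292721/134970900 in ≈ 2.484 in

CN(III) from CN(II)=96: (23·96)/(10 + 0.13·96) = 27600/281 ≈ 98.221
Max retention: S = 1000/(27600/281) − 10 = 25/138 in (≈ 0.181 in)
Initial abstraction Ia = S/5 = (25/138)/5 = 5/138 ≈ 0.036 in
Since P=2.690 > Ia=0.036: effective rainfall P−Ia = 18311/6900 in
Q = (18311/6900)²/((18311/6900) + 25/138) = (335292721/47610000)/(19561/6900) = 335292721/134970900 in ≈ 2.484 in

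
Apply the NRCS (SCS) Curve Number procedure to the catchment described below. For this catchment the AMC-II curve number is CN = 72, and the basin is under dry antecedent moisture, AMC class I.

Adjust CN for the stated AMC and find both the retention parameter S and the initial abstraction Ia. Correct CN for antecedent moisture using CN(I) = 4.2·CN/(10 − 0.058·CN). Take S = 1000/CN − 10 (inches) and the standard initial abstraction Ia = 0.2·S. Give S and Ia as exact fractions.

S = 250/27 in ≈ 9.259 in; Ia = 50/27 in ≈ 1.852 in

Dry (AMC I): CN(I) = 4.2·72/(10 − 0.058·72) = (1512/5)/(728/125) = 675/13 ≈ 51.923
S = 1000/(675/13) − 10 = 250/27 in ≈ 9.259 in
Initial abstraction Ia = S/5 = (250/27)/5 = 50/27 ≈ 1.852 in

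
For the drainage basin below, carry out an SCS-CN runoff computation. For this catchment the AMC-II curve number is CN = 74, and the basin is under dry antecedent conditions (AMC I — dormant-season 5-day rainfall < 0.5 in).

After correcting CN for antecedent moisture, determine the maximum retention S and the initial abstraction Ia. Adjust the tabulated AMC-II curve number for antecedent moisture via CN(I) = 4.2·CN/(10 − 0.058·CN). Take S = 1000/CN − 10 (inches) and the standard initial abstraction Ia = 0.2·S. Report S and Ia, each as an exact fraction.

CN(I) from CN(II)=74: (4.2·74)/(10 − 0.058·74) = 77700/1427 ≈ 54.450
Retention S: 1000/CN − 10 with CN=54.450 → S = 6500/777 ≈ 8.366 in
Ia = 0.2S: 0.2·8.366 = 1.673 in (exactly 1300/777)

S = 6500/777 in ≈ 8.366 in; Ia = 1300/777 in ≈ 1.673 in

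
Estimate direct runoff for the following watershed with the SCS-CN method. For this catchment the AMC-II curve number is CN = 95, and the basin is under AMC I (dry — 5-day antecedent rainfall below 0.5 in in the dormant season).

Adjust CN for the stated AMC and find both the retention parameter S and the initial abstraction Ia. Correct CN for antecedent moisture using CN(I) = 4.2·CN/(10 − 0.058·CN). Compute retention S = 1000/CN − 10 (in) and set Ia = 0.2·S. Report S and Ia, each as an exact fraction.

Adjust CN=95 to AMC I: 4.2·95/(10 − 0.058·95) → 399 ÷ (449/100) = 39900/449 ≈ 88.864
S = 1000/(39900/449) − 10 = 500/399 in ≈ 1.253 in
Ia = 0.2·(500/399) = 100/399 in ≈ 0.251 in

S = 500/399 in ≈ 1.253 in; Ia = 100/399 in ≈ 0.251 in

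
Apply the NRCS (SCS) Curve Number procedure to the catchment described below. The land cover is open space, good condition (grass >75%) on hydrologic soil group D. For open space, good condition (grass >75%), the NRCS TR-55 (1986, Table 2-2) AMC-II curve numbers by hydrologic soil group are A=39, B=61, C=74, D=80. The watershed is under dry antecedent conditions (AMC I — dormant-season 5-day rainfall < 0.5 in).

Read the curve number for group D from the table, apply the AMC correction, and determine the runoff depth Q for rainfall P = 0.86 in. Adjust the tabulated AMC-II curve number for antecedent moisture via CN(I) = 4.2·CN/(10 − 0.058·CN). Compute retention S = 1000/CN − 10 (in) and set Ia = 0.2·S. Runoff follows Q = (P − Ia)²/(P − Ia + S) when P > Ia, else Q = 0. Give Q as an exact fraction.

NRCS table: open space, good condition (grass >75%), soil group D → CN(II) = 80
Adjust CN=80 to AMC I: 4.2·80/(10 − 0.058·80) → 336 ÷ (134/25) = 4200/67 ≈ 62.687
Max retention: S = 1000/(4200/67) − 10 = 125/21 in (≈ 5.952 in)
Ia = 0.2S: 0.2·5.952 = 1.190 in (exactly 25/21)
P = 0.860 ≤ Ia = 1.190 in: entire storm abstracted, Q = 0.

Q = 0 in ≈ 0.000 in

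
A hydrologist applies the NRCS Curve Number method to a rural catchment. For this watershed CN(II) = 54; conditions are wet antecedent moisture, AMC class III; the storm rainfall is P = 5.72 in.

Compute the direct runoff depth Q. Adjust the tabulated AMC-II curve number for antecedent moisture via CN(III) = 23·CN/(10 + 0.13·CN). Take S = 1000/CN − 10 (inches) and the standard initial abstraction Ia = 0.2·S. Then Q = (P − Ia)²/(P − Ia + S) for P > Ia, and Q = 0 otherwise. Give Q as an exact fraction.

CN(III) from CN(II)=54: (23·54)/(10 + 0.13·54) = 2700/37 ≈ 72.973
S = 1000/(2700/37) − 10 = 100/27 in ≈ 3.704 in
Initial abstraction Ia = S/5 = (100/27)/5 = 20/27 ≈ 0.741 in
P − Ia = 5.720 − 0.741 = 3361/675 ≈ 4.979 in (> 0, runoff occurs)
Q: (3361/675)² ÷ (5861/675) = 11296321/3956175 in (≈ 2.855 in)

Q = 11296321/3956175 in ≈ 2.855 in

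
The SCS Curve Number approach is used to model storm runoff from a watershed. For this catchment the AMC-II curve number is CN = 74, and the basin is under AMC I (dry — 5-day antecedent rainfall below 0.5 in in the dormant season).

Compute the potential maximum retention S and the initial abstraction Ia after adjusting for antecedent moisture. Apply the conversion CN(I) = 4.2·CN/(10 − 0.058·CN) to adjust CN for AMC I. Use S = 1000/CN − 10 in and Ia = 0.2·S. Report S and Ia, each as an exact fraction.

Adjust CN=74 to AMC I: 4.2·74/(10 − 0.058·74) → (1554/5) ÷ (1427/250) = 77700/1427 ≈ 54.450
Retention S: 1000/CN − 10 with CN=54.450 → S = 6500/777 ≈ 8.366 in
Ia = 0.2S: 0.2·8.366 = 1.673 in (exactly 1300/777)

S = 6500/777 in ≈ 8.366 in; Ia = 1300/777 in ≈ 1.673 in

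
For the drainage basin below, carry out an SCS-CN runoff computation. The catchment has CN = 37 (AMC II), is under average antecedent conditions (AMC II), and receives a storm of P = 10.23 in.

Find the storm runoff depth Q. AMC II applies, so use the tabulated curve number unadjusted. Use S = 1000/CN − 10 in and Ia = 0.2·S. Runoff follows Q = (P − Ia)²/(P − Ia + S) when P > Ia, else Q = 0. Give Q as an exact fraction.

Q = 212537667/108842900 in ≈ 1.953 in

CN(II) = 37; AMC II needs no correction.
Max retention: S = 1000/37 − 10 = 630/37 in (≈ 17.027 in)
Initial abstraction Ia = S/5 = (630/37)/5 = 126/37 ≈ 3.405 in
Since P=10.230 > Ia=3.405: effective rainfall P−Ia = 25251/3700 in
Q: (25251/3700)² ÷ (88251/3700) = 212537667/108842900 in (≈ 1.953 in)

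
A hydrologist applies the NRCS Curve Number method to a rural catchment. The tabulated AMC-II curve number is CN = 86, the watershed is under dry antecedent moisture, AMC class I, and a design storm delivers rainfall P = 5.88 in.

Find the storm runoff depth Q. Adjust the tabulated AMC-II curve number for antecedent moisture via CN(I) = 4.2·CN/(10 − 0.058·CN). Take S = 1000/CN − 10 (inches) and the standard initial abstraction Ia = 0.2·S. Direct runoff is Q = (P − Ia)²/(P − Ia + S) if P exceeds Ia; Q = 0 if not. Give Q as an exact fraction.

Adjust CN=86 to AMC I: 4.2·86/(10 − 0.058·86) → (1806/5) ÷ (1253/250) = 12900/179 ≈ 72.067
S = 1000/(12900/179) − 10 = 500/129 in ≈ 3.876 in
Ia = 0.2·(500/129) = 100/129 in ≈ 0.775 in
Since P=5.880 > Ia=0.775: effective rainfall P−Ia = 16463/3225 in
Q = (16463/3225)²/((16463/3225) + 500/129) = (271030369/10400625)/(28963/3225) = 271030369/93405675 in ≈ 2.902 in

Q = 271030369/93405675 in ≈ 2.902 in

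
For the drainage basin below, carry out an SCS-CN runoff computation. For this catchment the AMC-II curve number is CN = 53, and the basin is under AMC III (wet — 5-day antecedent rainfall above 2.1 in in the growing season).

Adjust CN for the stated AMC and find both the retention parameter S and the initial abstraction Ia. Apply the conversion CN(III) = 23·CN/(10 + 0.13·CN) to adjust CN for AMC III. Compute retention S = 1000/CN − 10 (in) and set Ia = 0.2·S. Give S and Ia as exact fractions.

S = 4700/1219 in ≈ 3.856 in; Ia = 940/1219 in ≈ 0.771 in

CN(III) from CN(II)=53: (23·53)/(10 + 0.13·53) = 121900/1689 ≈ 72.173
S = 1000/(121900/1689) − 10 = 4700/1219 in ≈ 3.856 in
Initial abstraction Ia = S/5 = (4700/1219)/5 = 940/1219 ≈ 0.771 in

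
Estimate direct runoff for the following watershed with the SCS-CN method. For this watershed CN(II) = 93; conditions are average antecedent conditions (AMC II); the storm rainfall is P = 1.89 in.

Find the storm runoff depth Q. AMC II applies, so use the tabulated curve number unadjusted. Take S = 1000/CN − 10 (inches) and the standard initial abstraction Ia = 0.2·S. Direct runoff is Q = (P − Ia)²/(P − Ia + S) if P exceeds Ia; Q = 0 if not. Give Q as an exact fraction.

Average conditions: CN = 93 (no AMC adjustment).
Retention S: 1000/CN − 10 with CN=93.000 → S = 70/93 ≈ 0.753 in
Initial abstraction Ia = S/5 = (70/93)/5 = 14/93 ≈ 0.151 in
Excess rainfall: 1.890 − 0.151 = 1.739 in; P > Ia so Q > 0
Runoff Q = (P−Ia)²/(P−Ia+S) = (1.739)²/(1.739+0.753) = 5340721/4398900 ≈ 1.214 in

Q = 5340721/4398900 in ≈ 1.214 in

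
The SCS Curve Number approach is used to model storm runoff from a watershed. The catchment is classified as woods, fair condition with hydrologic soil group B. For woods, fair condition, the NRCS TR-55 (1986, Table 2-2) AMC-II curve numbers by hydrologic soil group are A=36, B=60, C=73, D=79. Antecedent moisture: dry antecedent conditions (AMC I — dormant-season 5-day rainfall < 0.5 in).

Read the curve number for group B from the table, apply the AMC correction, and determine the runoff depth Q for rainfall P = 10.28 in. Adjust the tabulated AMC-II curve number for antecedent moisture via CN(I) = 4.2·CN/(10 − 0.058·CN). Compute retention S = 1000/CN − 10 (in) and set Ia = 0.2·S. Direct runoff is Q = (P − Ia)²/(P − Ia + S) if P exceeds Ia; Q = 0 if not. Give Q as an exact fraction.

NRCS table: woods, fair condition, soil group B → CN(II) = 60
Dry (AMC I): CN(I) = 4.2·60/(10 − 0.058·60) = 252/(163/25) = 6300/163 ≈ 38.650
Retention S: 1000/CN − 10 with CN=38.650 → S = 1000/63 ≈ 15.873 in
Ia = 0.2·(1000/63) = 200/63 in ≈ 3.175 in
P − Ia = 10.280 − 3.175 = 11191/1575 ≈ 7.105 in (> 0, runoff occurs)
Runoff Q = (P−Ia)²/(P−Ia+S) = (7.105)²/(7.105+15.873) = 125238481/57000825 ≈ 2.197 in

Q = 125238481/57000825 in ≈ 2.197 in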